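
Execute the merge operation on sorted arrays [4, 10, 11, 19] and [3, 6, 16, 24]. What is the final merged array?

Merging process:

Compare 4 vs 3: take 3 from right. Merged: [3]
Compare 4 vs 6: take 4 from left. Merged: [3, 4]
Compare 10 vs 6: take 6 from right. Merged: [3, 4, 6]
Compare 10 vs 16: take 10 from left. Merged: [3, 4, 6, 10]
Compare 11 vs 16: take 11 from left. Merged: [3, 4, 6, 10, 11]
Compare 19 vs 16: take 16 from right. Merged: [3, 4, 6, 10, 11, 16]
Compare 19 vs 24: take 19 from left. Merged: [3, 4, 6, 10, 11, 16, 19]
Append remaining from right: [24]. Merged: [3, 4, 6, 10, 11, 16, 19, 24]

Final merged array: [3, 4, 6, 10, 11, 16, 19, 24]
Total comparisons: 7

The merged array is [3, 4, 6, 10, 11, 16, 19, 24], requiring 7 comparisons. The merge step runs in O(n) time where n is the total number of elements.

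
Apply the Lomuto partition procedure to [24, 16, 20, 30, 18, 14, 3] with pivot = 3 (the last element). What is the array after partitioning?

Lomuto partition with pivot = 3:

Initial array: [24, 16, 20, 30, 18, 14, 3]

arr[0]=24 > 3: no swap
arr[1]=16 > 3: no swap
arr[2]=20 > 3: no swap
arr[3]=30 > 3: no swap
arr[4]=18 > 3: no swap
arr[5]=14 > 3: no swap

Place pivot at position 0: [3, 16, 20, 30, 18, 14, 24]
Pivot position: 0

After partitioning with pivot 3, the array becomes [3, 16, 20, 30, 18, 14, 24]. The pivot is placed at index 0. All elements to the left of the pivot are <= 3, and all elements to the right are > 3.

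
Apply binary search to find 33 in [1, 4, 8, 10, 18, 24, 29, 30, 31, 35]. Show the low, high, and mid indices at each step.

Binary search for 33 in [1, 4, 8, 10, 18, 24, 29, 30, 31, 35]:

lo=0, hi=9, mid=4, arr[mid]=18 -> 18 < 33, search right half
lo=5, hi=9, mid=7, arr[mid]=30 -> 30 < 33, search right half
lo=8, hi=9, mid=8, arr[mid]=31 -> 31 < 33, search right half
lo=9, hi=9, mid=9, arr[mid]=35 -> 35 > 33, search left half
lo=9 > hi=8, target 33 not found

Binary search determines that 33 is not in the array after 4 comparisons. The search space was exhausted without finding the target.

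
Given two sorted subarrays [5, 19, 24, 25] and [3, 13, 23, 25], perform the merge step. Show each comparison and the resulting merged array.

Merging process:

Compare 5 vs 3: take 3 from right. Merged: [3]
Compare 5 vs 13: take 5 from left. Merged: [3, 5]
Compare 19 vs 13: take 13 from right. Merged: [3, 5, 13]
Compare 19 vs 23: take 19 from left. Merged: [3, 5, 13, 19]
Compare 24 vs 23: take 23 from right. Merged: [3, 5, 13, 19, 23]
Compare 24 vs 25: take 24 from left. Merged: [3, 5, 13, 19, 23, 24]
Compare 25 vs 25: take 25 from left. Merged: [3, 5, 13, 19, 23, 24, 25]
Append remaining from right: [25]. Merged: [3, 5, 13, 19, 23, 24, 25, 25]

Final merged array: [3, 5, 13, 19, 23, 24, 25, 25]
Total comparisons: 7

The merged array is [3, 5, 13, 19, 23, 24, 25, 25], requiring 7 comparisons. The merge step runs in O(n) time where n is the total number of elements.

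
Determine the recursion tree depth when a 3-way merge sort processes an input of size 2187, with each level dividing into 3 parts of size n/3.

For divide and conquer with division factor 3:

Problem sizes at each level:
Level 0: 2187
Level 1: 729
Level 2: 243
Level 3: 81
Level 4: 27
Level 5: 9
Level 6: 3
Level 7: 1

The root is level 0 and the size-1 base case is level 7 (the tree spans levels 0 through 7, i.e. 8 levels counting the root), so the depth is the number of divisions: log_3(2187) = 7

The recursion tree depth is log_3(2187) = 7. At each level, the problem size is divided by 3, so it takes 7 divisions to reduce to a base case of size 1. The algorithm makes 3 recursive calls at each level.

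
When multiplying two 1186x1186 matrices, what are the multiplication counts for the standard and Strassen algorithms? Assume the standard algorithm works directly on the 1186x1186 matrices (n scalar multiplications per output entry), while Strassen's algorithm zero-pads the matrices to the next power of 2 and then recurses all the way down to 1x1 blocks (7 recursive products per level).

Matrix multiplication for 1186x1186 matrices:

Strassen's algorithm requires power-of-2 dimensions. Pad 1186x1186 to 2048x2048 (next power of 2).

Standard algorithm: 1186^3 = 1668222856 multiplications
Strassen's algorithm: 7^(log2(2048)) = 7^11 = 1977326743 multiplications
Difference: 1668222856 - 1977326743 = -309103887 (Strassen uses MORE here due to padding overhead — for small or just-over-power-of-2 n, padding can outweigh the per-level savings)

Standard: 1668222856 multiplications (1186^3). Strassen: 1977326743 multiplications (7^11, after padding to 2048x2048). Strassen reduces 8 recursive multiplications to 7 at each level.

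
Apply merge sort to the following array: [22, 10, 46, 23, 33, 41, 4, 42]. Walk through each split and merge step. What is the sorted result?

Merge sort trace:

Split: [22, 10, 46, 23, 33, 41, 4, 42] -> [22, 10, 46, 23] and [33, 41, 4, 42]
  Split: [22, 10, 46, 23] -> [22, 10] and [46, 23]
    Split: [22, 10] -> [22] and [10]
    Merge: [22] + [10] -> [10, 22]
    Split: [46, 23] -> [46] and [23]
    Merge: [46] + [23] -> [23, 46]
  Merge: [10, 22] + [23, 46] -> [10, 22, 23, 46]
  Split: [33, 41, 4, 42] -> [33, 41] and [4, 42]
    Split: [33, 41] -> [33] and [41]
    Merge: [33] + [41] -> [33, 41]
    Split: [4, 42] -> [4] and [42]
    Merge: [4] + [42] -> [4, 42]
  Merge: [33, 41] + [4, 42] -> [4, 33, 41, 42]
Merge: [10, 22, 23, 46] + [4, 33, 41, 42] -> [4, 10, 22, 23, 33, 41, 42, 46]

Final sorted array: [4, 10, 22, 23, 33, 41, 42, 46]

The merge sort proceeds by recursively splitting the array and merging sorted halves.
After all merges, the sorted array is [4, 10, 22, 23, 33, 41, 42, 46].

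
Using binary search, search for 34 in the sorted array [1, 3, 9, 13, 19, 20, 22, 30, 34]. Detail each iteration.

Binary search for 34 in [1, 3, 9, 13, 19, 20, 22, 30, 34]:

lo=0, hi=8, mid=4, arr[mid]=19 -> 19 < 34, search right half
lo=5, hi=8, mid=6, arr[mid]=22 -> 22 < 34, search right half
lo=7, hi=8, mid=7, arr[mid]=30 -> 30 < 34, search right half
lo=8, hi=8, mid=8, arr[mid]=34 -> Found target at index 8!

Binary search finds 34 at index 8 after 4 comparisons. The search repeatedly halves the search space by comparing with the middle element.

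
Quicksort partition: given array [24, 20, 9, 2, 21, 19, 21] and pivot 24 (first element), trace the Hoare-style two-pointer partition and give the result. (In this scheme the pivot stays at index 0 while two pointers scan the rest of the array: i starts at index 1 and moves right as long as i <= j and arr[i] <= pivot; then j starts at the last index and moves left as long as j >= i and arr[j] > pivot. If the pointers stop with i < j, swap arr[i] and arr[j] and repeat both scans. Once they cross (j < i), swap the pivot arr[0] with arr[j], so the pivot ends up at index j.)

Hoare-style two-pointer partition with pivot = 24:

Initial array: [24, 20, 9, 2, 21, 19, 21]

Pointers start at i = 1, j = 6.
i ends at 7, j ends at 6: the pointers have crossed (j < i), so scanning stops.

Swap pivot arr[0] with arr[6] to place pivot at position 6: [21, 20, 9, 2, 21, 19, 24]
Pivot position: 6

After partitioning with pivot 24, the array becomes [21, 20, 9, 2, 21, 19, 24]. The pivot is placed at index 6. All elements to the left of the pivot are <= 24, and all elements to the right are > 24.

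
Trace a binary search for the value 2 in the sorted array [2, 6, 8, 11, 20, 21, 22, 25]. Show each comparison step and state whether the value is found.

Binary search for 2 in [2, 6, 8, 11, 20, 21, 22, 25]:

lo=0, hi=7, mid=3, arr[mid]=11 -> 11 > 2, search left half
lo=0, hi=2, mid=1, arr[mid]=6 -> 6 > 2, search left half
lo=0, hi=0, mid=0, arr[mid]=2 -> Found target at index 0!

Binary search finds 2 at index 0 after 3 comparisons. The search repeatedly halves the search space by comparing with the middle element.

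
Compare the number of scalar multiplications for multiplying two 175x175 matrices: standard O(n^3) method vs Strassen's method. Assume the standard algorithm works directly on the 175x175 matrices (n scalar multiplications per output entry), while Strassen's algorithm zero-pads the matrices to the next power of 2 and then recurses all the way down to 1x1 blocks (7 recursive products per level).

Matrix multiplication for 175x175 matrices:

Strassen's algorithm requires power-of-2 dimensions. Pad 175x175 to 256x256 (next power of 2).

Standard algorithm: 175^3 = 5359375 multiplications
Strassen's algorithm: 7^(log2(256)) = 7^8 = 5764801 multiplications
Difference: 5359375 - 5764801 = -405426 (Strassen uses MORE here due to padding overhead — for small or just-over-power-of-2 n, padding can outweigh the per-level savings)

Standard: 5359375 multiplications (175^3). Strassen: 5764801 multiplications (7^8, after padding to 256x256). Strassen reduces 8 recursive multiplications to 7 at each level.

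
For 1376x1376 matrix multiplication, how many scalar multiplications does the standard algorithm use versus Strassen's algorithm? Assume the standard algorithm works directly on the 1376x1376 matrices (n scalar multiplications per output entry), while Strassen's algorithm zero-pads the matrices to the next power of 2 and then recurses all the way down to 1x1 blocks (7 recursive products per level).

Matrix multiplication for 1376x1376 matrices:

Strassen's algorithm requires power-of-2 dimensions. Pad 1376x1376 to 2048x2048 (next power of 2).

Standard algorithm: 1376^3 = 2605285376 multiplications
Strassen's algorithm: 7^(log2(2048)) = 7^11 = 1977326743 multiplications
Savings: 2605285376 - 1977326743 = 627958633 multiplications

Standard: 2605285376 multiplications (1376^3). Strassen: 1977326743 multiplications (7^11, after padding to 2048x2048). Strassen reduces 8 recursive multiplications to 7 at each level.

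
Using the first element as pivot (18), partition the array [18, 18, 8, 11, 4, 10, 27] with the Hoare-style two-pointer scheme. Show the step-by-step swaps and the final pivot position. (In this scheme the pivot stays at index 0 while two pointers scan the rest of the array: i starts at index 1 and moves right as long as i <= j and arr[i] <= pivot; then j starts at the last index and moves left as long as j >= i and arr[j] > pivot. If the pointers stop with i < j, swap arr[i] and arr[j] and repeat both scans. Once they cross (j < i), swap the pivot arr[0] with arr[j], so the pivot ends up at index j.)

Hoare-style two-pointer partition with pivot = 18:

Initial array: [18, 18, 8, 11, 4, 10, 27]

Pointers start at i = 1, j = 6.
i ends at 6, j ends at 5: the pointers have crossed (j < i), so scanning stops.

Swap pivot arr[0] with arr[5] to place pivot at position 5: [10, 18, 8, 11, 4, 18, 27]
Pivot position: 5

After partitioning with pivot 18, the array becomes [10, 18, 8, 11, 4, 18, 27]. The pivot is placed at index 5. All elements to the left of the pivot are <= 18, and all elements to the right are > 18.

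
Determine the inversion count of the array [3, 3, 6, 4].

Finding inversions in [3, 3, 6, 4]:

(2, 3): arr[2]=6 > arr[3]=4

Total inversions: 1

The array has 1 inversion(s): (2,3). Each pair (i,j) satisfies i < j and arr[i] > arr[j].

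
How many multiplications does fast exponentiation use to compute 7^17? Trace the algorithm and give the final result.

Computing 7^17 by squaring (build up from 7^1; each line after the first costs one multiplication):

7^1 = 7
7^2 = (7^1)^2 = 7^2 = 49
7^4 = (7^2)^2 = 49^2 = 2401
7^8 = (7^4)^2 = 2401^2 = 5764801
7^16 = (7^8)^2 = 5764801^2 = 33232930569601
7^17 = 7 * 7^16 = 7 * 33232930569601 = 232630513987207

Result: 232630513987207
Multiplications needed: 5 (5 lines after 7^1)

7^17 = 232630513987207. Using exponentiation by squaring, this requires 5 multiplications. The key idea: if the exponent is even, square the half-power; if odd, multiply by the base once.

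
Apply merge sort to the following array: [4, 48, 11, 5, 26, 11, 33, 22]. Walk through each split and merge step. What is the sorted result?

Merge sort trace:

Split: [4, 48, 11, 5, 26, 11, 33, 22] -> [4, 48, 11, 5] and [26, 11, 33, 22]
  Split: [4, 48, 11, 5] -> [4, 48] and [11, 5]
    Split: [4, 48] -> [4] and [48]
    Merge: [4] + [48] -> [4, 48]
    Split: [11, 5] -> [11] and [5]
    Merge: [11] + [5] -> [5, 11]
  Merge: [4, 48] + [5, 11] -> [4, 5, 11, 48]
  Split: [26, 11, 33, 22] -> [26, 11] and [33, 22]
    Split: [26, 11] -> [26] and [11]
    Merge: [26] + [11] -> [11, 26]
    Split: [33, 22] -> [33] and [22]
    Merge: [33] + [22] -> [22, 33]
  Merge: [11, 26] + [22, 33] -> [11, 22, 26, 33]
Merge: [4, 5, 11, 48] + [11, 22, 26, 33] -> [4, 5, 11, 11, 22, 26, 33, 48]

Final sorted array: [4, 5, 11, 11, 22, 26, 33, 48]

The merge sort proceeds by recursively splitting the array and merging sorted halves.
After all merges, the sorted array is [4, 5, 11, 11, 22, 26, 33, 48].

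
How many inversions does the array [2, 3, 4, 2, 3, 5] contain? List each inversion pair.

Finding inversions in [2, 3, 4, 2, 3, 5]:

(1, 3): arr[1]=3 > arr[3]=2
(2, 3): arr[2]=4 > arr[3]=2
(2, 4): arr[2]=4 > arr[4]=3

Total inversions: 3

The array has 3 inversion(s): (1,3), (2,3), (2,4). Each pair (i,j) satisfies i < j and arr[i] > arr[j].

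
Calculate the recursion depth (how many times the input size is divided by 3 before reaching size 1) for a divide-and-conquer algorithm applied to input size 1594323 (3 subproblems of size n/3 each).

For divide and conquer with division factor 3:

Problem sizes at each level:
Level 0: 1594323
Level 1: 531441
Level 2: 177147
Level 3: 59049
Level 4: 19683
Level 5: 6561
Level 6: 2187
Level 7: 729
Level 8: 243
Level 9: 81
Level 10: 27
Level 11: 9
Level 12: 3
Level 13: 1

The root is level 0 and the size-1 base case is level 13 (the tree spans levels 0 through 13, i.e. 14 levels counting the root), so the depth is the number of divisions: log_3(1594323) = 13

The recursion tree depth is log_3(1594323) = 13. At each level, the problem size is divided by 3, so it takes 13 divisions to reduce to a base case of size 1. The algorithm makes 3 recursive calls at each level.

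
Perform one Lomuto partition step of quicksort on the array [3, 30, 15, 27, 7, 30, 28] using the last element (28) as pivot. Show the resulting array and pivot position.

Lomuto partition with pivot = 28:

Initial array: [3, 30, 15, 27, 7, 30, 28]

arr[0]=3 <= 28: swap with position 0, array becomes [3, 30, 15, 27, 7, 30, 28]
arr[1]=30 > 28: no swap
arr[2]=15 <= 28: swap with position 1, array becomes [3, 15, 30, 27, 7, 30, 28]
arr[3]=27 <= 28: swap with position 2, array becomes [3, 15, 27, 30, 7, 30, 28]
arr[4]=7 <= 28: swap with position 3, array becomes [3, 15, 27, 7, 30, 30, 28]
arr[5]=30 > 28: no swap

Place pivot at position 4: [3, 15, 27, 7, 28, 30, 30]
Pivot position: 4

After partitioning with pivot 28, the array becomes [3, 15, 27, 7, 28, 30, 30]. The pivot is placed at index 4. All elements to the left of the pivot are <= 28, and all elements to the right are > 28.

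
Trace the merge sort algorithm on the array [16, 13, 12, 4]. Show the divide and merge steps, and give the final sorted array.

Merge sort trace:

Split: [16, 13, 12, 4] -> [16, 13] and [12, 4]
  Split: [16, 13] -> [16] and [13]
  Merge: [16] + [13] -> [13, 16]
  Split: [12, 4] -> [12] and [4]
  Merge: [12] + [4] -> [4, 12]
Merge: [13, 16] + [4, 12] -> [4, 12, 13, 16]

Final sorted array: [4, 12, 13, 16]

The merge sort proceeds by recursively splitting the array and merging sorted halves.
After all merges, the sorted array is [4, 12, 13, 16].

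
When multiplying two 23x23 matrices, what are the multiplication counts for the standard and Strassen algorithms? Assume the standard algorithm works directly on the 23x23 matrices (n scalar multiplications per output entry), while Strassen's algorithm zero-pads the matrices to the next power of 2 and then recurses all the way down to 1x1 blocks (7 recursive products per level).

Matrix multiplication for 23x23 matrices:

Strassen's algorithm requires power-of-2 dimensions. Pad 23x23 to 32x32 (next power of 2).

Standard algorithm: 23^3 = 12167 multiplications
Strassen's algorithm: 7^(log2(32)) = 7^5 = 16807 multiplications
Difference: 12167 - 16807 = -4640 (Strassen uses MORE here due to padding overhead — for small or just-over-power-of-2 n, padding can outweigh the per-level savings)

Standard: 12167 multiplications (23^3). Strassen: 16807 multiplications (7^5, after padding to 32x32). Strassen reduces 8 recursive multiplications to 7 at each level.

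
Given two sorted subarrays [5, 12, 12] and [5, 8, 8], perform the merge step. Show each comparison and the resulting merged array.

Merging process:

Compare 5 vs 5: take 5 from left. Merged: [5]
Compare 12 vs 5: take 5 from right. Merged: [5, 5]
Compare 12 vs 8: take 8 from right. Merged: [5, 5, 8]
Compare 12 vs 8: take 8 from right. Merged: [5, 5, 8, 8]
Append remaining from left: [12, 12]. Merged: [5, 5, 8, 8, 12, 12]

Final merged array: [5, 5, 8, 8, 12, 12]
Total comparisons: 4

The merged array is [5, 5, 8, 8, 12, 12], requiring 4 comparisons. The merge step runs in O(n) time where n is the total number of elements.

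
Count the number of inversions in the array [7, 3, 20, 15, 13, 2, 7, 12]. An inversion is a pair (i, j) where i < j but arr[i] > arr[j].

Finding inversions in [7, 3, 20, 15, 13, 2, 7, 12]:

(0, 1): arr[0]=7 > arr[1]=3
(0, 5): arr[0]=7 > arr[5]=2
(1, 5): arr[1]=3 > arr[5]=2
(2, 3): arr[2]=20 > arr[3]=15
(2, 4): arr[2]=20 > arr[4]=13
(2, 5): arr[2]=20 > arr[5]=2
(2, 6): arr[2]=20 > arr[6]=7
(2, 7): arr[2]=20 > arr[7]=12
(3, 4): arr[3]=15 > arr[4]=13
(3, 5): arr[3]=15 > arr[5]=2
(3, 6): arr[3]=15 > arr[6]=7
(3, 7): arr[3]=15 > arr[7]=12
(4, 5): arr[4]=13 > arr[5]=2
(4, 6): arr[4]=13 > arr[6]=7
(4, 7): arr[4]=13 > arr[7]=12

Total inversions: 15

The array has 15 inversion(s): (0,1), (0,5), (1,5), (2,3), (2,4), (2,5), (2,6), (2,7), (3,4), (3,5), (3,6), (3,7), (4,5), (4,6), (4,7). Each pair (i,j) satisfies i < j and arr[i] > arr[j].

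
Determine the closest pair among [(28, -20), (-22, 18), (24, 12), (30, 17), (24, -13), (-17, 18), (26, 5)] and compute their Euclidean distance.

Computing all pairwise distances among 7 points:

d((28, -20), (-22, 18)) = 62.8013
d((28, -20), (24, 12)) = 32.249
d((28, -20), (30, 17)) = 37.054
d((28, -20), (24, -13)) = 8.0623
d((28, -20), (-17, 18)) = 58.8982
d((28, -20), (26, 5)) = 25.0799
d((-22, 18), (24, 12)) = 46.3897
d((-22, 18), (30, 17)) = 52.0096
d((-22, 18), (24, -13)) = 55.4707
d((-22, 18), (-17, 18)) = 5.0 <-- minimum
d((-22, 18), (26, 5)) = 49.7293
d((24, 12), (30, 17)) = 7.8102
d((24, 12), (24, -13)) = 25.0
d((24, 12), (-17, 18)) = 41.4367
d((24, 12), (26, 5)) = 7.2801
d((30, 17), (24, -13)) = 30.5941
d((30, 17), (-17, 18)) = 47.0106
d((30, 17), (26, 5)) = 12.6491
d((24, -13), (-17, 18)) = 51.4004
d((24, -13), (26, 5)) = 18.1108
d((-17, 18), (26, 5)) = 44.9222

Closest pair: (-22, 18) and (-17, 18) with distance 5.0

The closest pair is (-22, 18) and (-17, 18) with Euclidean distance 5.0. For 7 points, brute-force pairwise comparison is shown above. For large n, the divide-and-conquer algorithm (sort by x, recurse on halves, check the dividing strip) achieves O(n log n).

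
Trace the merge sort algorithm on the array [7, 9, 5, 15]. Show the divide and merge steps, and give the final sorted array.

Merge sort trace:

Split: [7, 9, 5, 15] -> [7, 9] and [5, 15]
  Split: [7, 9] -> [7] and [9]
  Merge: [7] + [9] -> [7, 9]
  Split: [5, 15] -> [5] and [15]
  Merge: [5] + [15] -> [5, 15]
Merge: [7, 9] + [5, 15] -> [5, 7, 9, 15]

Final sorted array: [5, 7, 9, 15]

The merge sort proceeds by recursively splitting the array and merging sorted halves.
After all merges, the sorted array is [5, 7, 9, 15].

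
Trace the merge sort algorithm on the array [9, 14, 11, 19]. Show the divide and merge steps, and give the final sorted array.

Merge sort trace:

Split: [9, 14, 11, 19] -> [9, 14] and [11, 19]
  Split: [9, 14] -> [9] and [14]
  Merge: [9] + [14] -> [9, 14]
  Split: [11, 19] -> [11] and [19]
  Merge: [11] + [19] -> [11, 19]
Merge: [9, 14] + [11, 19] -> [9, 11, 14, 19]

Final sorted array: [9, 11, 14, 19]

The merge sort proceeds by recursively splitting the array and merging sorted halves.
After all merges, the sorted array is [9, 11, 14, 19].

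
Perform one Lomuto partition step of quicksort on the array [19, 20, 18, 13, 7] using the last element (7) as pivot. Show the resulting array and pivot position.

Lomuto partition with pivot = 7:

Initial array: [19, 20, 18, 13, 7]

arr[0]=19 > 7: no swap
arr[1]=20 > 7: no swap
arr[2]=18 > 7: no swap
arr[3]=13 > 7: no swap

Place pivot at position 0: [7, 20, 18, 13, 19]
Pivot position: 0

After partitioning with pivot 7, the array becomes [7, 20, 18, 13, 19]. The pivot is placed at index 0. All elements to the left of the pivot are <= 7, and all elements to the right are > 7.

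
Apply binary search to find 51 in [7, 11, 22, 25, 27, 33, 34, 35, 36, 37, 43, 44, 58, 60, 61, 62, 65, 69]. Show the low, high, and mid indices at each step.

Binary search for 51 in [7, 11, 22, 25, 27, 33, 34, 35, 36, 37, 43, 44, 58, 60, 61, 62, 65, 69]:

lo=0, hi=17, mid=8, arr[mid]=36 -> 36 < 51, search right half
lo=9, hi=17, mid=13, arr[mid]=60 -> 60 > 51, search left half
lo=9, hi=12, mid=10, arr[mid]=43 -> 43 < 51, search right half
lo=11, hi=12, mid=11, arr[mid]=44 -> 44 < 51, search right half
lo=12, hi=12, mid=12, arr[mid]=58 -> 58 > 51, search left half
lo=12 > hi=11, target 51 not found

Binary search determines that 51 is not in the array after 5 comparisons. The search space was exhausted without finding the target.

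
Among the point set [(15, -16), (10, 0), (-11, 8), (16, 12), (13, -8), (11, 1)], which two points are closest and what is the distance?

Computing all pairwise distances among 6 points:

d((15, -16), (10, 0)) = 16.7631
d((15, -16), (-11, 8)) = 35.3836
d((15, -16), (16, 12)) = 28.0179
d((15, -16), (13, -8)) = 8.2462
d((15, -16), (11, 1)) = 17.4642
d((10, 0), (-11, 8)) = 22.4722
d((10, 0), (16, 12)) = 13.4164
d((10, 0), (13, -8)) = 8.544
d((10, 0), (11, 1)) = 1.4142 <-- minimum
d((-11, 8), (16, 12)) = 27.2947
d((-11, 8), (13, -8)) = 28.8444
d((-11, 8), (11, 1)) = 23.0868
d((16, 12), (13, -8)) = 20.2237
d((16, 12), (11, 1)) = 12.083
d((13, -8), (11, 1)) = 9.2195

Closest pair: (10, 0) and (11, 1) with distance 1.4142

The closest pair is (10, 0) and (11, 1) with Euclidean distance 1.4142. For 6 points, brute-force pairwise comparison is shown above. For large n, the divide-and-conquer algorithm (sort by x, recurse on halves, check the dividing strip) achieves O(n log n).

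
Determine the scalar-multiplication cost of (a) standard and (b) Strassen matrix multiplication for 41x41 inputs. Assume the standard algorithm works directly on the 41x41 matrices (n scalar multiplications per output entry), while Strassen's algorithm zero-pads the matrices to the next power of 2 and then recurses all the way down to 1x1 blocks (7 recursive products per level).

Matrix multiplication for 41x41 matrices:

Strassen's algorithm requires power-of-2 dimensions. Pad 41x41 to 64x64 (next power of 2).

Standard algorithm: 41^3 = 68921 multiplications
Strassen's algorithm: 7^(log2(64)) = 7^6 = 117649 multiplications
Difference: 68921 - 117649 = -48728 (Strassen uses MORE here due to padding overhead — for small or just-over-power-of-2 n, padding can outweigh the per-level savings)

Standard: 68921 multiplications (41^3). Strassen: 117649 multiplications (7^6, after padding to 64x64). Strassen reduces 8 recursive multiplications to 7 at each level.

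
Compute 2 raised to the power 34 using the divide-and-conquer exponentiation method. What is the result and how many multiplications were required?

Computing 2^34 by squaring (build up from 2^1; each line after the first costs one multiplication):

2^1 = 2
2^2 = (2^1)^2 = 2^2 = 4
2^4 = (2^2)^2 = 4^2 = 16
2^8 = (2^4)^2 = 16^2 = 256
2^16 = (2^8)^2 = 256^2 = 65536
2^17 = 2 * 2^16 = 2 * 65536 = 131072
2^34 = (2^17)^2 = 131072^2 = 17179869184

Result: 17179869184
Multiplications needed: 6 (6 lines after 2^1)

2^34 = 17179869184. Using exponentiation by squaring, this requires 6 multiplications. The key idea: if the exponent is even, square the half-power; if odd, multiply by the base once.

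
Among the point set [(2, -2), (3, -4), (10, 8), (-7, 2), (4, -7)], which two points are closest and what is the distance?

Computing all pairwise distances among 5 points:

d((2, -2), (3, -4)) = 2.2361 <-- minimum
d((2, -2), (10, 8)) = 12.8062
d((2, -2), (-7, 2)) = 9.8489
d((2, -2), (4, -7)) = 5.3852
d((3, -4), (10, 8)) = 13.8924
d((3, -4), (-7, 2)) = 11.6619
d((3, -4), (4, -7)) = 3.1623
d((10, 8), (-7, 2)) = 18.0278
d((10, 8), (4, -7)) = 16.1555
d((-7, 2), (4, -7)) = 14.2127

Closest pair: (2, -2) and (3, -4) with distance 2.2361

The closest pair is (2, -2) and (3, -4) with Euclidean distance 2.2361. For 5 points, brute-force pairwise comparison is shown above. For large n, the divide-and-conquer algorithm (sort by x, recurse on halves, check the dividing strip) achieves O(n log n).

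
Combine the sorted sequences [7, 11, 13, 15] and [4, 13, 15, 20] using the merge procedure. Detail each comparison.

Merging process:

Compare 7 vs 4: take 4 from right. Merged: [4]
Compare 7 vs 13: take 7 from left. Merged: [4, 7]
Compare 11 vs 13: take 11 from left. Merged: [4, 7, 11]
Compare 13 vs 13: take 13 from left. Merged: [4, 7, 11, 13]
Compare 15 vs 13: take 13 from right. Merged: [4, 7, 11, 13, 13]
Compare 15 vs 15: take 15 from left. Merged: [4, 7, 11, 13, 13, 15]
Append remaining from right: [15, 20]. Merged: [4, 7, 11, 13, 13, 15, 15, 20]

Final merged array: [4, 7, 11, 13, 13, 15, 15, 20]
Total comparisons: 6

The merged array is [4, 7, 11, 13, 13, 15, 15, 20], requiring 6 comparisons. The merge step runs in O(n) time where n is the total number of elements.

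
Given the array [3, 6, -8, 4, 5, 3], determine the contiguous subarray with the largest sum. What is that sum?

Using Kadane's algorithm on [3, 6, -8, 4, 5, 3]:

Scanning through the array:
Position 1 (value 6): max_ending_here = 9, max_so_far = 9
Position 2 (value -8): max_ending_here = 1, max_so_far = 9
Position 3 (value 4): max_ending_here = 5, max_so_far = 9
Position 4 (value 5): max_ending_here = 10, max_so_far = 10
Position 5 (value 3): max_ending_here = 13, max_so_far = 13

Maximum subarray: [3, 6, -8, 4, 5, 3]
Maximum sum: 13

The maximum subarray is [3, 6, -8, 4, 5, 3] with sum 13. This subarray runs from index 0 to index 5.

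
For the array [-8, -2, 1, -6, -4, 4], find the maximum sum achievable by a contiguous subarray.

Using Kadane's algorithm on [-8, -2, 1, -6, -4, 4]:

Scanning through the array:
Position 1 (value -2): max_ending_here = -2, max_so_far = -2
Position 2 (value 1): max_ending_here = 1, max_so_far = 1
Position 3 (value -6): max_ending_here = -5, max_so_far = 1
Position 4 (value -4): max_ending_here = -4, max_so_far = 1
Position 5 (value 4): max_ending_here = 4, max_so_far = 4

Maximum subarray: [4]
Maximum sum: 4

The maximum subarray is [4] with sum 4. This subarray runs from index 5 to index 5.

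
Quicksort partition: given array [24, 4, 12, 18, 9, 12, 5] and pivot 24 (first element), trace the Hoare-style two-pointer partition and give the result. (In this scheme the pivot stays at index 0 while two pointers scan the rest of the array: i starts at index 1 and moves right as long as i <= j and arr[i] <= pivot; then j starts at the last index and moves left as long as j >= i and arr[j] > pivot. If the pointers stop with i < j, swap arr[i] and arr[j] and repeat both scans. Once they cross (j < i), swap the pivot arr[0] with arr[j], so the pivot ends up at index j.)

Hoare-style two-pointer partition with pivot = 24:

Initial array: [24, 4, 12, 18, 9, 12, 5]

Pointers start at i = 1, j = 6.
i ends at 7, j ends at 6: the pointers have crossed (j < i), so scanning stops.

Swap pivot arr[0] with arr[6] to place pivot at position 6: [5, 4, 12, 18, 9, 12, 24]
Pivot position: 6

After partitioning with pivot 24, the array becomes [5, 4, 12, 18, 9, 12, 24]. The pivot is placed at index 6. All elements to the left of the pivot are <= 24, and all elements to the right are > 24.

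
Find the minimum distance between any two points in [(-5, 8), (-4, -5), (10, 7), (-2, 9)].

Computing all pairwise distances among 4 points:

d((-5, 8), (-4, -5)) = 13.0384
d((-5, 8), (10, 7)) = 15.0333
d((-5, 8), (-2, 9)) = 3.1623 <-- minimum
d((-4, -5), (10, 7)) = 18.4391
d((-4, -5), (-2, 9)) = 14.1421
d((10, 7), (-2, 9)) = 12.1655

Closest pair: (-5, 8) and (-2, 9) with distance 3.1623

The closest pair is (-5, 8) and (-2, 9) with Euclidean distance 3.1623. For 4 points, brute-force pairwise comparison is shown above. For large n, the divide-and-conquer algorithm (sort by x, recurse on halves, check the dividing strip) achieves O(n log n).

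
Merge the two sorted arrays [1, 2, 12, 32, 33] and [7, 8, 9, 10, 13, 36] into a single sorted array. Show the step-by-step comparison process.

Merging process:

Compare 1 vs 7: take 1 from left. Merged: [1]
Compare 2 vs 7: take 2 from left. Merged: [1, 2]
Compare 12 vs 7: take 7 from right. Merged: [1, 2, 7]
Compare 12 vs 8: take 8 from right. Merged: [1, 2, 7, 8]
Compare 12 vs 9: take 9 from right. Merged: [1, 2, 7, 8, 9]
Compare 12 vs 10: take 10 from right. Merged: [1, 2, 7, 8, 9, 10]
Compare 12 vs 13: take 12 from left. Merged: [1, 2, 7, 8, 9, 10, 12]
Compare 32 vs 13: take 13 from right. Merged: [1, 2, 7, 8, 9, 10, 12, 13]
Compare 32 vs 36: take 32 from left. Merged: [1, 2, 7, 8, 9, 10, 12, 13, 32]
Compare 33 vs 36: take 33 from left. Merged: [1, 2, 7, 8, 9, 10, 12, 13, 32, 33]
Append remaining from right: [36]. Merged: [1, 2, 7, 8, 9, 10, 12, 13, 32, 33, 36]

Final merged array: [1, 2, 7, 8, 9, 10, 12, 13, 32, 33, 36]
Total comparisons: 10

The merged array is [1, 2, 7, 8, 9, 10, 12, 13, 32, 33, 36], requiring 10 comparisons. The merge step runs in O(n) time where n is the total number of elements.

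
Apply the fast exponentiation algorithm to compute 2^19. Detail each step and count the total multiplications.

Computing 2^19 by squaring (build up from 2^1; each line after the first costs one multiplication):

2^1 = 2
2^2 = (2^1)^2 = 2^2 = 4
2^4 = (2^2)^2 = 4^2 = 16
2^8 = (2^4)^2 = 16^2 = 256
2^9 = 2 * 2^8 = 2 * 256 = 512
2^18 = (2^9)^2 = 512^2 = 262144
2^19 = 2 * 2^18 = 2 * 262144 = 524288

Result: 524288
Multiplications needed: 6 (6 lines after 2^1)

2^19 = 524288. Using exponentiation by squaring, this requires 6 multiplications. The key idea: if the exponent is even, square the half-power; if odd, multiply by the base once.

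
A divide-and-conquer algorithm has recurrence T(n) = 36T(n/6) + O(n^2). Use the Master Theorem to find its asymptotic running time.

Master Theorem for T(n) = 36T(n/6) + O(n^2):

a = 36, b = 6, c = 2
log_b(a) = log_6(36) = 2.0000

Case 2: c = 2 = log_6(36) = 2.0000
T(n) = O(n^2 log n) = O(n^2 log n)

For T(n) = 36T(n/6) + O(n^2): log_6(36) = 2.0000. This is Case 2 of the Master Theorem (c = log_b(a), equal work at all levels), giving O(n^2 log n).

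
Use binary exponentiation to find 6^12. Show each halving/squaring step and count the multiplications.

Computing 6^12 by squaring (build up from 6^1; each line after the first costs one multiplication):

6^1 = 6
6^2 = (6^1)^2 = 6^2 = 36
6^3 = 6 * 6^2 = 6 * 36 = 216
6^6 = (6^3)^2 = 216^2 = 46656
6^12 = (6^6)^2 = 46656^2 = 2176782336

Result: 2176782336
Multiplications needed: 4 (4 lines after 6^1)

6^12 = 2176782336. Using exponentiation by squaring, this requires 4 multiplications. The key idea: if the exponent is even, square the half-power; if odd, multiply by the base once.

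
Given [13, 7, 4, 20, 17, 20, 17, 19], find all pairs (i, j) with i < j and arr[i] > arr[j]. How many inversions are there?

Finding inversions in [13, 7, 4, 20, 17, 20, 17, 19]:

(0, 1): arr[0]=13 > arr[1]=7
(0, 2): arr[0]=13 > arr[2]=4
(1, 2): arr[1]=7 > arr[2]=4
(3, 4): arr[3]=20 > arr[4]=17
(3, 6): arr[3]=20 > arr[6]=17
(3, 7): arr[3]=20 > arr[7]=19
(5, 6): arr[5]=20 > arr[6]=17
(5, 7): arr[5]=20 > arr[7]=19

Total inversions: 8

The array has 8 inversion(s): (0,1), (0,2), (1,2), (3,4), (3,6), (3,7), (5,6), (5,7). Each pair (i,j) satisfies i < j and arr[i] > arr[j].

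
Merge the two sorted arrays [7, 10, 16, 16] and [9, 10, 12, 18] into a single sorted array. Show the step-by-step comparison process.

Merging process:

Compare 7 vs 9: take 7 from left. Merged: [7]
Compare 10 vs 9: take 9 from right. Merged: [7, 9]
Compare 10 vs 10: take 10 from left. Merged: [7, 9, 10]
Compare 16 vs 10: take 10 from right. Merged: [7, 9, 10, 10]
Compare 16 vs 12: take 12 from right. Merged: [7, 9, 10, 10, 12]
Compare 16 vs 18: take 16 from left. Merged: [7, 9, 10, 10, 12, 16]
Compare 16 vs 18: take 16 from left. Merged: [7, 9, 10, 10, 12, 16, 16]
Append remaining from right: [18]. Merged: [7, 9, 10, 10, 12, 16, 16, 18]

Final merged array: [7, 9, 10, 10, 12, 16, 16, 18]
Total comparisons: 7

The merged array is [7, 9, 10, 10, 12, 16, 16, 18], requiring 7 comparisons. The merge step runs in O(n) time where n is the total number of elements.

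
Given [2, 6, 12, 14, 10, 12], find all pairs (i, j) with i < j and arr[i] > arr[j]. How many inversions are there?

Finding inversions in [2, 6, 12, 14, 10, 12]:

(2, 4): arr[2]=12 > arr[4]=10
(3, 4): arr[3]=14 > arr[4]=10
(3, 5): arr[3]=14 > arr[5]=12

Total inversions: 3

The array has 3 inversion(s): (2,4), (3,4), (3,5). Each pair (i,j) satisfies i < j and arr[i] > arr[j].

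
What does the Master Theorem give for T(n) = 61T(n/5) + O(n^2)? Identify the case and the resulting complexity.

Master Theorem for T(n) = 61T(n/5) + O(n^2):

a = 61, b = 5, c = 2
log_b(a) = log_5(61) = 2.5542

Case 1: c = 2 < log_5(61) = 2.5542
T(n) = O(n^(log_5 61))

For T(n) = 61T(n/5) + O(n^2): log_5(61) = 2.5542. This is Case 1 of the Master Theorem (c < log_b(a), work dominated by leaves), giving O(n^(log_5 61)).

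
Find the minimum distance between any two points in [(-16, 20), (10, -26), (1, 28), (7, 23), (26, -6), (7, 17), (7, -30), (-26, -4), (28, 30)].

Computing all pairwise distances among 9 points:

d((-16, 20), (10, -26)) = 52.8394
d((-16, 20), (1, 28)) = 18.7883
d((-16, 20), (7, 23)) = 23.1948
d((-16, 20), (26, -6)) = 49.3964
d((-16, 20), (7, 17)) = 23.1948
d((-16, 20), (7, -30)) = 55.0364
d((-16, 20), (-26, -4)) = 26.0
d((-16, 20), (28, 30)) = 45.1221
d((10, -26), (1, 28)) = 54.7449
d((10, -26), (7, 23)) = 49.0918
d((10, -26), (26, -6)) = 25.6125
d((10, -26), (7, 17)) = 43.1045
d((10, -26), (7, -30)) = 5.0 <-- minimum
d((10, -26), (-26, -4)) = 42.19
d((10, -26), (28, 30)) = 58.8218
d((1, 28), (7, 23)) = 7.8102
d((1, 28), (26, -6)) = 42.2019
d((1, 28), (7, 17)) = 12.53
d((1, 28), (7, -30)) = 58.3095
d((1, 28), (-26, -4)) = 41.8688
d((1, 28), (28, 30)) = 27.074
d((7, 23), (26, -6)) = 34.6699
d((7, 23), (7, 17)) = 6.0
d((7, 23), (7, -30)) = 53.0
d((7, 23), (-26, -4)) = 42.638
d((7, 23), (28, 30)) = 22.1359
d((26, -6), (7, 17)) = 29.8329
d((26, -6), (7, -30)) = 30.6105
d((26, -6), (-26, -4)) = 52.0384
d((26, -6), (28, 30)) = 36.0555
d((7, 17), (7, -30)) = 47.0
d((7, 17), (-26, -4)) = 39.1152
d((7, 17), (28, 30)) = 24.6982
d((7, -30), (-26, -4)) = 42.0119
d((7, -30), (28, 30)) = 63.5689
d((-26, -4), (28, 30)) = 63.8122

Closest pair: (10, -26) and (7, -30) with distance 5.0

The closest pair is (10, -26) and (7, -30) with Euclidean distance 5.0. For 9 points, brute-force pairwise comparison is shown above. For large n, the divide-and-conquer algorithm (sort by x, recurse on halves, check the dividing strip) achieves O(n log n).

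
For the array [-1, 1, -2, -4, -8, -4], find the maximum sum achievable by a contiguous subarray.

Using Kadane's algorithm on [-1, 1, -2, -4, -8, -4]:

Scanning through the array:
Position 1 (value 1): max_ending_here = 1, max_so_far = 1
Position 2 (value -2): max_ending_here = -1, max_so_far = 1
Position 3 (value -4): max_ending_here = -4, max_so_far = 1
Position 4 (value -8): max_ending_here = -8, max_so_far = 1
Position 5 (value -4): max_ending_here = -4, max_so_far = 1

Maximum subarray: [1]
Maximum sum: 1

The maximum subarray is [1] with sum 1. This subarray runs from index 1 to index 1.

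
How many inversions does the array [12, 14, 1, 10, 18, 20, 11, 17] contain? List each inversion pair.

Finding inversions in [12, 14, 1, 10, 18, 20, 11, 17]:

(0, 2): arr[0]=12 > arr[2]=1
(0, 3): arr[0]=12 > arr[3]=10
(0, 6): arr[0]=12 > arr[6]=11
(1, 2): arr[1]=14 > arr[2]=1
(1, 3): arr[1]=14 > arr[3]=10
(1, 6): arr[1]=14 > arr[6]=11
(4, 6): arr[4]=18 > arr[6]=11
(4, 7): arr[4]=18 > arr[7]=17
(5, 6): arr[5]=20 > arr[6]=11
(5, 7): arr[5]=20 > arr[7]=17

Total inversions: 10

The array has 10 inversion(s): (0,2), (0,3), (0,6), (1,2), (1,3), (1,6), (4,6), (4,7), (5,6), (5,7). Each pair (i,j) satisfies i < j and arr[i] > arr[j].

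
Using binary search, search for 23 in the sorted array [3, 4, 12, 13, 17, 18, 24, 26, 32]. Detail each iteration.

Binary search for 23 in [3, 4, 12, 13, 17, 18, 24, 26, 32]:

lo=0, hi=8, mid=4, arr[mid]=17 -> 17 < 23, search right half
lo=5, hi=8, mid=6, arr[mid]=24 -> 24 > 23, search left half
lo=5, hi=5, mid=5, arr[mid]=18 -> 18 < 23, search right half
lo=6 > hi=5, target 23 not found

Binary search determines that 23 is not in the array after 3 comparisons. The search space was exhausted without finding the target.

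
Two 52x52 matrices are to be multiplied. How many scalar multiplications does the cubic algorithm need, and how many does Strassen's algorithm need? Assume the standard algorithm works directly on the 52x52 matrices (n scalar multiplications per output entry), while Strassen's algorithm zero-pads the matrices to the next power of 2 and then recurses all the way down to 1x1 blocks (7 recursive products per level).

Matrix multiplication for 52x52 matrices:

Strassen's algorithm requires power-of-2 dimensions. Pad 52x52 to 64x64 (next power of 2).

Standard algorithm: 52^3 = 140608 multiplications
Strassen's algorithm: 7^(log2(64)) = 7^6 = 117649 multiplications
Savings: 140608 - 117649 = 22959 multiplications

Standard: 140608 multiplications (52^3). Strassen: 117649 multiplications (7^6, after padding to 64x64). Strassen reduces 8 recursive multiplications to 7 at each level.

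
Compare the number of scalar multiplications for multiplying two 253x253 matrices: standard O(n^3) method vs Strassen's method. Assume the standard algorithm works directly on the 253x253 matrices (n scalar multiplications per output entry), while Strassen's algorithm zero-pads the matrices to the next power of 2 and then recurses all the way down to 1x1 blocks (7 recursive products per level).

Matrix multiplication for 253x253 matrices:

Strassen's algorithm requires power-of-2 dimensions. Pad 253x253 to 256x256 (next power of 2).

Standard algorithm: 253^3 = 16194277 multiplications
Strassen's algorithm: 7^(log2(256)) = 7^8 = 5764801 multiplications
Savings: 16194277 - 5764801 = 10429476 multiplications

Standard: 16194277 multiplications (253^3). Strassen: 5764801 multiplications (7^8, after padding to 256x256). Strassen reduces 8 recursive multiplications to 7 at each level.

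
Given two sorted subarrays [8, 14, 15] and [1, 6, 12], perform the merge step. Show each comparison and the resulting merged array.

Merging process:

Compare 8 vs 1: take 1 from right. Merged: [1]
Compare 8 vs 6: take 6 from right. Merged: [1, 6]
Compare 8 vs 12: take 8 from left. Merged: [1, 6, 8]
Compare 14 vs 12: take 12 from right. Merged: [1, 6, 8, 12]
Append remaining from left: [14, 15]. Merged: [1, 6, 8, 12, 14, 15]

Final merged array: [1, 6, 8, 12, 14, 15]
Total comparisons: 4

The merged array is [1, 6, 8, 12, 14, 15], requiring 4 comparisons. The merge step runs in O(n) time where n is the total number of elements.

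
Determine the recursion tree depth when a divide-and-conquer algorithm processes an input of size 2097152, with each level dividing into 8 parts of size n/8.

For divide and conquer with division factor 8:

Problem sizes at each level:
Level 0: 2097152
Level 1: 262144
Level 2: 32768
Level 3: 4096
Level 4: 512
Level 5: 64
Level 6: 8
Level 7: 1

The root is level 0 and the size-1 base case is level 7 (the tree spans levels 0 through 7, i.e. 8 levels counting the root), so the depth is the number of divisions: log_8(2097152) = 7

The recursion tree depth is log_8(2097152) = 7. At each level, the problem size is divided by 8, so it takes 7 divisions to reduce to a base case of size 1. The algorithm makes 8 recursive calls at each level.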